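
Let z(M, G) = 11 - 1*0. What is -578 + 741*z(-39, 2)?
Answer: 7573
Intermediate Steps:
z(M, G) = 11 (z(M, G) = 11 + 0 = 11)
-578 + 741*z(-39, 2) = -578 + 741*11 = -578 + 8151 = 7573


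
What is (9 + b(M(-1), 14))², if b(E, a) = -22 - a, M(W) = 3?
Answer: 729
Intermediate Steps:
(9 + b(M(-1), 14))² = (9 + (-22 - 1*14))² = (9 + (-22 - 14))² = (9 - 36)² = (-27)² = 729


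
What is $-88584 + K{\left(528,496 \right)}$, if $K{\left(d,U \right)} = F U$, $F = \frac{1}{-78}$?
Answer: $- \frac{3455024}{39} \approx -88590.0$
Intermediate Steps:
$F = - \frac{1}{78} \approx -0.012821$
$K{\left(d,U \right)} = - \frac{U}{78}$
$-88584 + K{\left(528,496 \right)} = -88584 - \frac{248}{39} = - \frac{3455024}{39}$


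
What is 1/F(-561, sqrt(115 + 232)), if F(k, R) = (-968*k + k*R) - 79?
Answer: 542969/294706126774 + 561*sqrt(347)/294706126774 ≈ 1.8779e-6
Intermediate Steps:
F(k, R) = -79 - 968*k + R*k (F(k, R) = (-968*k + R*k) - 79 = -79 - 968*k + R*k)
1/F(-561, sqrt(115 + 232)) = 1/(-79 - 968*(-561) + sqrt(115 + 232)*(-561)) = 1/(-79 + 543048 + sqrt(347)*(-561)) = 1/(-79 + 543048 - 561*sqrt(347)) = 1/(542969 - 561*sqrt(347))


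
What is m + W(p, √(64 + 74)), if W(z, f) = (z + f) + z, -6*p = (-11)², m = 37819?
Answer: 113336/3 + √138 ≈ 37790.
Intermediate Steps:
p = -121/6 (p = -⅙*(-11)² = -⅙*121 = -121/6 ≈ -20.167)
W(z, f) = f + 2*z (W(z, f) = (f + z) + z = f + 2*z)
m + W(p, √(64 + 74)) = 37819 + (√(64 + 74) + 2*(-121/6)) = 37819 + (√138 - 121/3) = 37819 + (-121/3 + √138) = 113336/3 + √138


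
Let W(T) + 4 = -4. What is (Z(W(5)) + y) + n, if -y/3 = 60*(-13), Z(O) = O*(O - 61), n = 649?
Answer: 3541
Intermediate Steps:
W(T) = -8 (W(T) = -4 - 4 = -8)
Z(O) = O*(-61 + O)
y = 2340 (y = -180*(-13) = -3*(-780) = 2340)
(Z(W(5)) + y) + n = (-8*(-61 - 8) + 2340) + 649 = (-8*(-69) + 2340) + 649 = (552 + 2340) + 649 = 2892 + 649 = 3541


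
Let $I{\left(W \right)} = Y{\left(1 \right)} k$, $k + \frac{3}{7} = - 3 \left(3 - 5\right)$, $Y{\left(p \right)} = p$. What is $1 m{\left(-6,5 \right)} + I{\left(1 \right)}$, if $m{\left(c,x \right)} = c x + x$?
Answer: $- \frac{136}{7} \approx -19.429$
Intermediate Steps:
$k = \frac{39}{7}$ ($k = - \frac{3}{7} - 3 \left(3 - 5\right) = - \frac{3}{7} - -6 = - \frac{3}{7} + 6 = \frac{39}{7} \approx 5.5714$)
$I{\left(W \right)} = \frac{39}{7}$ ($I{\left(W \right)} = 1 \cdot \frac{39}{7} = \frac{39}{7}$)
$m{\left(c,x \right)} = x + c x$
$1 m{\left(-6,5 \right)} + I{\left(1 \right)} = 1 \cdot 5 \left(1 - 6\right) + \frac{39}{7} = 1 \cdot 5 \left(-5\right) + \frac{39}{7} = 1 \left(-25\right) + \frac{39}{7} = -25 + \frac{39}{7} = - \frac{136}{7}$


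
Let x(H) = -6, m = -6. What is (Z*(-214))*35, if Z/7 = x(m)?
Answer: 314580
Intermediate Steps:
Z = -42 (Z = 7*(-6) = -42)
(Z*(-214))*35 = -42*(-214)*35 = 8988*35 = 314580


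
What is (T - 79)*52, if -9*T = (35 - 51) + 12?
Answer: -36764/9 ≈ -4084.9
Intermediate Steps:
T = 4/9 (T = -((35 - 51) + 12)/9 = -(-16 + 12)/9 = -1/9*(-4) = 4/9 ≈ 0.44444)
(T - 79)*52 = (4/9 - 79)*52 = -707/9*52 = -36764/9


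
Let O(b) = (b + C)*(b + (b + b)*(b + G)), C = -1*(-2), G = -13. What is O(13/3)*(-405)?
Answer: 181545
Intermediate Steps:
C = 2
O(b) = (2 + b)*(b + 2*b*(-13 + b)) (O(b) = (b + 2)*(b + (b + b)*(b - 13)) = (2 + b)*(b + (2*b)*(-13 + b)) = (2 + b)*(b + 2*b*(-13 + b)))
O(13/3)*(-405) = ((13/3)*(-50 - 273/3 + 2*(13/3)²))*(-405) = ((13*(⅓))*(-50 - 273/3 + 2*(13*(⅓))²))*(-405) = (13*(-50 - 21*13/3 + 2*(13/3)²)/3)*(-405) = (13*(-50 - 91 + 2*(169/9))/3)*(-405) = (13*(-50 - 91 + 338/9)/3)*(-405) = ((13/3)*(-931/9))*(-405) = -12103/27*(-405) = 181545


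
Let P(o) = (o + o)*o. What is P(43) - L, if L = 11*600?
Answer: -2902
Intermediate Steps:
P(o) = 2*o² (P(o) = (2*o)*o = 2*o²)
L = 6600
P(43) - L = 2*43² - 1*6600 = 2*1849 - 6600 = 3698 - 6600 = -2902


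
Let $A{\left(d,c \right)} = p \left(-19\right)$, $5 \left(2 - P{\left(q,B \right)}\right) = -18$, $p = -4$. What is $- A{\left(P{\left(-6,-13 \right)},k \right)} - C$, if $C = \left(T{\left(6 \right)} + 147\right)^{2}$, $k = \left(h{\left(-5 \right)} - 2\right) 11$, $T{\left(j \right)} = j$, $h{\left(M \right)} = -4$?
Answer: $-23485$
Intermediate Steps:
$P{\left(q,B \right)} = \frac{28}{5}$ ($P{\left(q,B \right)} = 2 - - \frac{18}{5} = 2 + \frac{18}{5} = \frac{28}{5}$)
$k = -66$ ($k = \left(-4 - 2\right) 11 = \left(-6\right) 11 = -66$)
$A{\left(d,c \right)} = 76$ ($A{\left(d,c \right)} = \left(-4\right) \left(-19\right) = 76$)
$C = 23409$ ($C = \left(6 + 147\right)^{2} = 153^{2} = 23409$)
$- A{\left(P{\left(-6,-13 \right)},k \right)} - C = \left(-1\right) 76 - 23409 = -76 - 23409 = -23485$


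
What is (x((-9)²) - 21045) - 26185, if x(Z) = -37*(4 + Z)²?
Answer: -314555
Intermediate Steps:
(x((-9)²) - 21045) - 26185 = (-37*(4 + (-9)²)² - 21045) - 26185 = (-37*(4 + 81)² - 21045) - 26185 = (-37*85² - 21045) - 26185 = (-37*7225 - 21045) - 26185 = (-267325 - 21045) - 26185 = -288370 - 26185 = -314555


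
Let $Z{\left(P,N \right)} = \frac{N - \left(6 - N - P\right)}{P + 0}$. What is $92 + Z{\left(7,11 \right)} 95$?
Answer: $\frac{2829}{7} \approx 404.14$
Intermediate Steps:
$Z{\left(P,N \right)} = \frac{-6 + P + 2 N}{P}$ ($Z{\left(P,N \right)} = \frac{N - \left(6 - N - P\right)}{P} = \frac{N + \left(-6 + N + P\right)}{P} = \frac{-6 + P + 2 N}{P}$)
$92 + Z{\left(7,11 \right)} 95 = 92 + \frac{-6 + 7 + 2 \cdot 11}{7} \cdot 95 = 92 + \frac{-6 + 7 + 22}{7} \cdot 95 = 92 + \frac{1}{7} \cdot 23 \cdot 95 = 92 + \frac{23}{7} \cdot 95 = 92 + \frac{2185}{7} = \frac{2829}{7}$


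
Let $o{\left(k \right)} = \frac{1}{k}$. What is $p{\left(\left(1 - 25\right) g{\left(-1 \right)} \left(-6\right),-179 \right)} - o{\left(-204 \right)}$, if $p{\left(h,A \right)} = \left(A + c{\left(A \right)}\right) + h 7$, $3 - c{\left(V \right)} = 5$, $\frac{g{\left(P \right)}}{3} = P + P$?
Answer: $- \frac{1270715}{204} \approx -6229.0$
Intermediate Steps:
$g{\left(P \right)} = 6 P$ ($g{\left(P \right)} = 3 \left(P + P\right) = 3 \cdot 2 P = 6 P$)
$c{\left(V \right)} = -2$ ($c{\left(V \right)} = 3 - 5 = -2$)
$p{\left(h,A \right)} = -2 + A + 7 h$ ($p{\left(h,A \right)} = \left(A - 2\right) + h 7 = \left(-2 + A\right) + 7 h = -2 + A + 7 h$)
$p{\left(\left(1 - 25\right) g{\left(-1 \right)} \left(-6\right),-179 \right)} - o{\left(-204 \right)} = \left(-2 - 179 + 7 \left(1 - 25\right) 6 \left(-1\right) \left(-6\right)\right) - \frac{1}{-204} = \left(-2 - 179 + 7 \left(1 - 25\right) \left(-6\right) \left(-6\right)\right) - - \frac{1}{204} = \left(-2 - 179 + 7 \left(-24\right) \left(-6\right) \left(-6\right)\right) + \frac{1}{204} = \left(-2 - 179 + 7 \cdot 144 \left(-6\right)\right) + \frac{1}{204} = \left(-2 - 179 + 7 \left(-864\right)\right) + \frac{1}{204} = \left(-2 - 179 - 6048\right) + \frac{1}{204} = -6229 + \frac{1}{204} = - \frac{1270715}{204}$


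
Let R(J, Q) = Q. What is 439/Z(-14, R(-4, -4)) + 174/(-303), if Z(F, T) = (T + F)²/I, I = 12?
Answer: 42773/2727 ≈ 15.685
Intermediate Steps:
Z(F, T) = (F + T)²/12 (Z(F, T) = (T + F)²/12 = (F + T)²*(1/12) = (F + T)²/12)
439/Z(-14, R(-4, -4)) + 174/(-303) = 439/(((-14 - 4)²/12)) + 174/(-303) = 439/(((1/12)*(-18)²)) + 174*(-1/303) = 439/(((1/12)*324)) - 58/101 = 439/27 - 58/101 = 42773/2727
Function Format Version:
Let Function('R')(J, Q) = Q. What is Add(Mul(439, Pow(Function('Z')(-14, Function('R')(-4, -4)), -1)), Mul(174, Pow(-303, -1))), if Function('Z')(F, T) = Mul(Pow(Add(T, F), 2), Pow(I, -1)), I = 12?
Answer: Rational(42773, 2727) ≈ 15.685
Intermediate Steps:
Function('Z')(F, T) = Mul(Rational(1, 12), Pow(Add(F, T), 2)) (Function('Z')(F, T) = Mul(Pow(Add(T, F), 2), Pow(12, -1)) = Mul(Pow(Add(F, T), 2), Rational(1, 12)) = Mul(Rational(1, 12), Pow(Add(F, T), 2)))
Add(Mul(439, Pow(Function('Z')(-14, Function('R')(-4, -4)), -1)), Mul(174, Pow(-303, -1))) = Add(Mul(439, Pow(Mul(Rational(1, 12), Pow(Add(-14, -4), 2)), -1)), Mul(174, Pow(-303, -1))) = Add(Mul(439, Pow(Mul(Rational(1, 12), Pow(-18, 2)), -1)), Mul(174, Rational(-1, 303))) = Add(Mul(439, Pow(Mul(Rational(1, 12), 324), -1)), Rational(-58, 101)) = Add(Mul(439, Pow(27, -1)), Rational(-58, 101)) = Add(Mul(439, Rational(1, 27)), Rational(-58, 101)) = Add(Rational(439, 27), Rational(-58, 101)) = Rational(42773, 2727)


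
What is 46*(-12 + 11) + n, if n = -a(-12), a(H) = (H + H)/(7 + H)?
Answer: -254/5 ≈ -50.800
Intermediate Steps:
a(H) = 2*H/(7 + H) (a(H) = (2*H)/(7 + H) = 2*H/(7 + H))
n = -24/5 (n = -2*(-12)/(7 - 12) = -2*(-12)/(-5) = -2*(-12)*(-1)/5 = -1*24/5 = -24/5 ≈ -4.8000)
46*(-12 + 11) + n = 46*(-12 + 11) - 24/5 = 46*(-1) - 24/5 = -46 - 24/5 = -254/5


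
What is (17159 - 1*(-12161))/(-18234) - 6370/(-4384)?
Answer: -3097075/19984464 ≈ -0.15497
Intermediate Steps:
(17159 - 1*(-12161))/(-18234) - 6370/(-4384) = (17159 + 12161)*(-1/18234) - 6370*(-1/4384) = 29320*(-1/18234) + 3185/2192 = -14660/9117 + 3185/2192 = -3097075/19984464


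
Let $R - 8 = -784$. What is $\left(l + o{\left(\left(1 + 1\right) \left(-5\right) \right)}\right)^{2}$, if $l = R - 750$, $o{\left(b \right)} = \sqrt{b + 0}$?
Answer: $\left(1526 - i \sqrt{10}\right)^{2} \approx 2.3287 \cdot 10^{6} - 9651.0 i$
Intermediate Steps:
$R = -776$ ($R = 8 - 784 = -776$)
$o{\left(b \right)} = \sqrt{b}$
$l = -1526$ ($l = -776 - 750 = -1526$)
$\left(l + o{\left(\left(1 + 1\right) \left(-5\right) \right)}\right)^{2} = \left(-1526 + \sqrt{\left(1 + 1\right) \left(-5\right)}\right)^{2} = \left(-1526 + \sqrt{2 \left(-5\right)}\right)^{2} = \left(-1526 + \sqrt{-10}\right)^{2} = \left(-1526 + i \sqrt{10}\right)^{2}$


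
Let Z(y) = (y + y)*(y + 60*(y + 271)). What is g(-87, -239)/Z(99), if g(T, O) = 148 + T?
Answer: 61/4415202 ≈ 1.3816e-5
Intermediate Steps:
Z(y) = 2*y*(16260 + 61*y) (Z(y) = (2*y)*(y + 60*(271 + y)) = (2*y)*(y + (16260 + 60*y)) = (2*y)*(16260 + 61*y) = 2*y*(16260 + 61*y))
g(-87, -239)/Z(99) = (148 - 87)/((2*99*(16260 + 61*99))) = 61/((2*99*(16260 + 6039))) = 61/((2*99*22299)) = 61/4415202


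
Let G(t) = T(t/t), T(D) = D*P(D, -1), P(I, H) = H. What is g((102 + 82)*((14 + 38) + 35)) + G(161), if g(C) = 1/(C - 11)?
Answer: -15996/15997 ≈ -0.99994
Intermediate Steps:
T(D) = -D (T(D) = D*(-1) = -D)
G(t) = -1 (G(t) = -t/t = -1*1 = -1)
g(C) = 1/(-11 + C)
g((102 + 82)*((14 + 38) + 35)) + G(161) = 1/(-11 + (102 + 82)*((14 + 38) + 35)) - 1 = 1/(-11 + 184*(52 + 35)) - 1 = 1/(-11 + 184*87) - 1 = 1/(-11 + 16008) - 1 = 1/15997 - 1 = -15996/15997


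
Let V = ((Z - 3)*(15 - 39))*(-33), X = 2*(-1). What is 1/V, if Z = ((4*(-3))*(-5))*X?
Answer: -1/97416 ≈ -1.0265e-5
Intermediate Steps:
X = -2
Z = -120 (Z = ((4*(-3))*(-5))*(-2) = -12*(-5)*(-2) = 60*(-2) = -120)
V = -97416 (V = ((-120 - 3)*(15 - 39))*(-33) = -123*(-24)*(-33) = 2952*(-33) = -97416)
1/V = 1/(-97416) = -1/97416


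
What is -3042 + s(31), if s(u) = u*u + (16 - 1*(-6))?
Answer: -2059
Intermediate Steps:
s(u) = 22 + u**2 (s(u) = u**2 + (16 + 6) = u**2 + 22 = 22 + u**2)
-3042 + s(31) = -3042 + (22 + 31**2) = -3042 + (22 + 961) = -3042 + 983 = -2059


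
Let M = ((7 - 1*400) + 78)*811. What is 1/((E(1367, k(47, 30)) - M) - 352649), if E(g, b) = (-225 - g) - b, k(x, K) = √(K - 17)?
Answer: -98776/9756698163 + √13/9756698163 ≈ -1.0124e-5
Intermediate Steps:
k(x, K) = √(-17 + K)
M = -255465 (M = ((7 - 400) + 78)*811 = (-393 + 78)*811 = -315*811 = -255465)
E(g, b) = -225 - b - g
1/((E(1367, k(47, 30)) - M) - 352649) = 1/(((-225 - √(-17 + 30) - 1*1367) - 1*(-255465)) - 352649) = 1/(((-225 - √13 - 1367) + 255465) - 352649) = 1/(((-1592 - √13) + 255465) - 352649) = 1/((253873 - √13) - 352649) = 1/(-98776 - √13)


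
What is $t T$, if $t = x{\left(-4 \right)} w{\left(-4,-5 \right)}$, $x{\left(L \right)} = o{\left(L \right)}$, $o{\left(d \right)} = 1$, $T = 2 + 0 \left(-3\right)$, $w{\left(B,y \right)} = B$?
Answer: $-8$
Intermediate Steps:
$T = 2$ ($T = 2 + 0 = 2$)
$x{\left(L \right)} = 1$
$t = -4$ ($t = 1 \left(-4\right) = -4$)
$t T = \left(-4\right) 2 = -8$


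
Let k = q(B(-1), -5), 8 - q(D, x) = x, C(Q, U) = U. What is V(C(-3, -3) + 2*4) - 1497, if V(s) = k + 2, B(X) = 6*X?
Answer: -1482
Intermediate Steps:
q(D, x) = 8 - x
k = 13 (k = 8 - 1*(-5) = 8 + 5 = 13)
V(s) = 15 (V(s) = 13 + 2 = 15)
V(C(-3, -3) + 2*4) - 1497 = 15 - 1497 = -1482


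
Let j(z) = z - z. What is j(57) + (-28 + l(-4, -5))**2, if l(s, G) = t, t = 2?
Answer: 676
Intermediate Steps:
l(s, G) = 2
j(z) = 0
j(57) + (-28 + l(-4, -5))**2 = 0 + (-28 + 2)**2 = 0 + (-26)**2 = 0 + 676 = 676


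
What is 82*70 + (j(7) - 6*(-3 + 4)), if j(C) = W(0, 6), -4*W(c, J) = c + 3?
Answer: 22933/4 ≈ 5733.3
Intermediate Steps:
W(c, J) = -¾ - c/4 (W(c, J) = -(c + 3)/4 = -(3 + c)/4 = -¾ - c/4)
j(C) = -¾ (j(C) = -¾ - ¼*0 = -¾ + 0 = -¾)
82*70 + (j(7) - 6*(-3 + 4)) = 82*70 + (-¾ - 6*(-3 + 4)) = 5740 + (-¾ - 6) = 5740 - 27/4 = 22933/4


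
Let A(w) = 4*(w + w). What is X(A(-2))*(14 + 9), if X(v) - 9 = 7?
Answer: 368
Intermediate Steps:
A(w) = 8*w (A(w) = 4*(2*w) = 8*w)
X(v) = 16 (X(v) = 9 + 7 = 16)
X(A(-2))*(14 + 9) = 16*(14 + 9) = 16*23 = 368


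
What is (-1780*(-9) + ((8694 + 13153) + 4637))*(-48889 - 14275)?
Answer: -2684722656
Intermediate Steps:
(-1780*(-9) + ((8694 + 13153) + 4637))*(-48889 - 14275) = (16020 + (21847 + 4637))*(-63164) = (16020 + 26484)*(-63164) = 42504*(-63164) = -2684722656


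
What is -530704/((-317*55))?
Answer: 530704/17435 ≈ 30.439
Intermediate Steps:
-530704/((-317*55)) = -530704/(-17435) = -530704*(-1/17435) = 530704/17435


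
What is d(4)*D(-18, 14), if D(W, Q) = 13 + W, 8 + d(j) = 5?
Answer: 15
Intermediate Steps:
d(j) = -3 (d(j) = -8 + 5 = -3)
d(4)*D(-18, 14) = -3*(13 - 18) = -3*(-5) = 15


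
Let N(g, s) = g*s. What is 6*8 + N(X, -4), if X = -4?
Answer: 64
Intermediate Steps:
6*8 + N(X, -4) = 6*8 - 4*(-4) = 48 + 16 = 64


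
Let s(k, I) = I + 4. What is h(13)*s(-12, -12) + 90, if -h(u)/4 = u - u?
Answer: 90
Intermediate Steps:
h(u) = 0 (h(u) = -4*(u - u) = -4*0 = 0)
s(k, I) = 4 + I
h(13)*s(-12, -12) + 90 = 0*(4 - 12) + 90 = 0*(-8) + 90 = 0 + 90 = 90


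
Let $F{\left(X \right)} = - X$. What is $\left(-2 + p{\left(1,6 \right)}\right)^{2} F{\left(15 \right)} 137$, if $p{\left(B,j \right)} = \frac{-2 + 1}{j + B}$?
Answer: $- \frac{462375}{49} \approx -9436.2$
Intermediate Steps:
$p{\left(B,j \right)} = - \frac{1}{B + j}$
$\left(-2 + p{\left(1,6 \right)}\right)^{2} F{\left(15 \right)} 137 = \left(-2 - \frac{1}{1 + 6}\right)^{2} \left(\left(-1\right) 15\right) 137 = \left(-2 - \frac{1}{7}\right)^{2} \left(-15\right) 137 = \left(- \frac{15}{7}\right)^{2} \left(-15\right) 137 = \frac{225}{49} \left(-15\right) 137 = \left(- \frac{3375}{49}\right) 137 = - \frac{462375}{49}$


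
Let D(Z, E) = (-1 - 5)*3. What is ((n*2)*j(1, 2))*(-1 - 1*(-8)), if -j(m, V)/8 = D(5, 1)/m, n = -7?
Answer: -14112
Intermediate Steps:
D(Z, E) = -18 (D(Z, E) = -6*3 = -18)
j(m, V) = 144/m (j(m, V) = -(-144)/m = 144/m)
((n*2)*j(1, 2))*(-1 - 1*(-8)) = ((-7*2)*(144/1))*(-1 - 1*(-8)) = (-2016)*(-1 + 8) = -14*144*7 = -2016*7 = -14112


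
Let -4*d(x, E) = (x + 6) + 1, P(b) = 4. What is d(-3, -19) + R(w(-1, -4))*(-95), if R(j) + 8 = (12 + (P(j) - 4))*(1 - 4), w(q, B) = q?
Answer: 4179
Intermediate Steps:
d(x, E) = -7/4 - x/4 (d(x, E) = -((x + 6) + 1)/4 = -((6 + x) + 1)/4 = -(7 + x)/4 = -7/4 - x/4)
R(j) = -44 (R(j) = -8 + (12 + (4 - 4))*(1 - 4) = -8 + (12 + 0)*(-3) = -8 + 12*(-3) = -8 - 36 = -44)
d(-3, -19) + R(w(-1, -4))*(-95) = (-7/4 - ¼*(-3)) - 44*(-95) = (-7/4 + ¾) + 4180 = -1 + 4180 = 4179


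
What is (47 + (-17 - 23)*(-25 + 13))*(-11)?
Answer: -5797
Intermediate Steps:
(47 + (-17 - 23)*(-25 + 13))*(-11) = (47 - 40*(-12))*(-11) = (47 + 480)*(-11) = 527*(-11) = -5797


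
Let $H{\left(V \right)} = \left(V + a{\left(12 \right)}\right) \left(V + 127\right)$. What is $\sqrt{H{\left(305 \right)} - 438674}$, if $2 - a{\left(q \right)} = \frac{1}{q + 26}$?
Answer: $\frac{i \sqrt{110488154}}{19} \approx 553.23 i$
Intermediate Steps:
$a{\left(q \right)} = 2 - \frac{1}{26 + q}$ ($a{\left(q \right)} = 2 - \frac{1}{q + 26} = 2 - \frac{1}{26 + q}$)
$H{\left(V \right)} = \left(127 + V\right) \left(\frac{75}{38} + V\right)$ ($H{\left(V \right)} = \left(V + \frac{51 + 2 \cdot 12}{26 + 12}\right) \left(V + 127\right) = \left(V + \frac{51 + 24}{38}\right) \left(127 + V\right) = \left(V + \frac{1}{38} \cdot 75\right) \left(127 + V\right) = \left(V + \frac{75}{38}\right) \left(127 + V\right) = \left(\frac{75}{38} + V\right) \left(127 + V\right) = \left(127 + V\right) \left(\frac{75}{38} + V\right)$)
$\sqrt{H{\left(305 \right)} - 438674} = \sqrt{\left(\frac{9525}{38} + 305^{2} + \frac{4901}{38} \cdot 305\right) - 438674} = \sqrt{\left(\frac{9525}{38} + 93025 + \frac{1494805}{38}\right) - 438674} = \sqrt{\frac{2519640}{19} - 438674} = \sqrt{- \frac{5815166}{19}} = \frac{i \sqrt{110488154}}{19}$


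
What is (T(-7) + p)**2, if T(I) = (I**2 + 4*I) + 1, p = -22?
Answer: 0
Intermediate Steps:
T(I) = 1 + I**2 + 4*I
(T(-7) + p)**2 = ((1 + (-7)**2 + 4*(-7)) - 22)**2 = ((1 + 49 - 28) - 22)**2 = (22 - 22)**2 = 0**2 = 0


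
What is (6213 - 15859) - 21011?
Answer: -30657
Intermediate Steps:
(6213 - 15859) - 21011 = -9646 - 21011 = -30657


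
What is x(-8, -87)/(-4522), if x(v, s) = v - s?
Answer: -79/4522 ≈ -0.017470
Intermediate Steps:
x(-8, -87)/(-4522) = (-8 - 1*(-87))/(-4522) = (-8 + 87)*(-1/4522) = 79*(-1/4522) = -79/4522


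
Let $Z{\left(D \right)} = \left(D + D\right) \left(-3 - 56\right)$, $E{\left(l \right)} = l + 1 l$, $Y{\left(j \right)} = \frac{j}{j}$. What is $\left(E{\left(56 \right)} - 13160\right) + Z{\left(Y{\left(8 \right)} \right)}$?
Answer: $-13166$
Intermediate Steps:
$Y{\left(j \right)} = 1$
$E{\left(l \right)} = 2 l$ ($E{\left(l \right)} = l + l = 2 l$)
$Z{\left(D \right)} = - 118 D$ ($Z{\left(D \right)} = 2 D \left(-59\right) = - 118 D$)
$\left(E{\left(56 \right)} - 13160\right) + Z{\left(Y{\left(8 \right)} \right)} = \left(2 \cdot 56 - 13160\right) - 118 = \left(112 - 13160\right) - 118 = -13048 - 118 = -13166$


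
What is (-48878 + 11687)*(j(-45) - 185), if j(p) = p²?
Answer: -68431440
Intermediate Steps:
(-48878 + 11687)*(j(-45) - 185) = (-48878 + 11687)*((-45)² - 185) = -37191*(2025 - 185) = -37191*1840 = -68431440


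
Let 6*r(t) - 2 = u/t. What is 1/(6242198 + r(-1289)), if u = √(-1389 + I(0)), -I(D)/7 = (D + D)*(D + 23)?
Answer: 373375570211940/2330684362084354849489 + 7734*I*√1389/2330684362084354849489 ≈ 1.602e-7 + 1.2367e-16*I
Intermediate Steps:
I(D) = -14*D*(23 + D) (I(D) = -7*(D + D)*(D + 23) = -7*2*D*(23 + D) = -14*D*(23 + D))
u = I*√1389 (u = √(-1389 - 14*0*(23 + 0)) = √(-1389 - 14*0*23) = √(-1389 + 0) = √(-1389) = I*√1389 ≈ 37.269*I)
r(t) = ⅓ + I*√1389/(6*t) (r(t) = ⅓ + ((I*√1389)/t)/6 = ⅓ + (I*√1389/t)/6 = ⅓ + I*√1389/(6*t))
1/(6242198 + r(-1289)) = 1/(6242198 + (⅙)*(2*(-1289) + I*√1389)/(-1289)) = 1/(6242198 + (⅙)*(-1/1289)*(-2578 + I*√1389)) = 1/(6242198 + (⅓ - I*√1389/7734)) = 1/(18726595/3 - I*√1389/7734)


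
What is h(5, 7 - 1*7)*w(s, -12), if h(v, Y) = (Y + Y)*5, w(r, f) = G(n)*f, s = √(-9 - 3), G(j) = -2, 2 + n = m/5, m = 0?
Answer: 0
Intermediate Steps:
n = -2 (n = -2 + 0/5 = -2 + 0*(⅕) = -2 + 0 = -2)
s = 2*I*√3 (s = √(-12) = 2*I*√3 ≈ 3.4641*I)
w(r, f) = -2*f
h(v, Y) = 10*Y (h(v, Y) = (2*Y)*5 = 10*Y)
h(5, 7 - 1*7)*w(s, -12) = (10*(7 - 1*7))*(-2*(-12)) = (10*(7 - 7))*24 = (10*0)*24 = 0*24 = 0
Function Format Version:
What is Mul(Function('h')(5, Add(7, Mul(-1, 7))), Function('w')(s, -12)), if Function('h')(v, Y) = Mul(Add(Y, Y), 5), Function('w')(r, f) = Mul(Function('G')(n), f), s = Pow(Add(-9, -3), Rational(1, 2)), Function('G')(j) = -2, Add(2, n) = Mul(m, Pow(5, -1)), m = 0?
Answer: 0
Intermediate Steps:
n = -2 (n = Add(-2, Mul(0, Pow(5, -1))) = Add(-2, Mul(0, Rational(1, 5))) = Add(-2, 0) = -2)
s = Mul(2, I, Pow(3, Rational(1, 2))) (s = Pow(-12, Rational(1, 2)) = Mul(2, I, Pow(3, Rational(1, 2))) ≈ Mul(3.4641, I))
Function('w')(r, f) = Mul(-2, f)
Function('h')(v, Y) = Mul(10, Y) (Function('h')(v, Y) = Mul(Mul(2, Y), 5) = Mul(10, Y))
Mul(Function('h')(5, Add(7, Mul(-1, 7))), Function('w')(s, -12)) = Mul(Mul(10, Add(7, Mul(-1, 7))), Mul(-2, -12)) = Mul(Mul(10, Add(7, -7)), 24) = Mul(Mul(10, 0), 24) = Mul(0, 24) = 0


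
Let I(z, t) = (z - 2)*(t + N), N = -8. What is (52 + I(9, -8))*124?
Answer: -7440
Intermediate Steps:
I(z, t) = (-8 + t)*(-2 + z) (I(z, t) = (z - 2)*(t - 8) = (-2 + z)*(-8 + t) = (-8 + t)*(-2 + z))
(52 + I(9, -8))*124 = (52 + (16 - 8*9 - 2*(-8) - 8*9))*124 = (52 + (16 - 72 + 16 - 72))*124 = (52 - 112)*124 = -60*124 = -7440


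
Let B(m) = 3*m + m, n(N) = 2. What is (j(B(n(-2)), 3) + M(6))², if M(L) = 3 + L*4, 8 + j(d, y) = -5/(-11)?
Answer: 45796/121 ≈ 378.48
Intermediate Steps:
B(m) = 4*m
j(d, y) = -83/11 (j(d, y) = -8 - 5/(-11) = -8 - 5*(-1/11) = -8 + 5/11 = -83/11)
M(L) = 3 + 4*L
(j(B(n(-2)), 3) + M(6))² = (-83/11 + (3 + 4*6))² = (-83/11 + (3 + 24))² = (-83/11 + 27)² = (214/11)² = 45796/121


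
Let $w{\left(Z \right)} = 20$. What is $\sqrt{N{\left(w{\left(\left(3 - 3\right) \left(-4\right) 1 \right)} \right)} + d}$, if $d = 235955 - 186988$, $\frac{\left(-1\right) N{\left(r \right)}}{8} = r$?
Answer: $3 \sqrt{5423} \approx 220.92$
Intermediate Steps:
$N{\left(r \right)} = - 8 r$
$d = 48967$
$\sqrt{N{\left(w{\left(\left(3 - 3\right) \left(-4\right) 1 \right)} \right)} + d} = \sqrt{\left(-8\right) 20 + 48967} = \sqrt{-160 + 48967} = \sqrt{48807} = 3 \sqrt{5423}$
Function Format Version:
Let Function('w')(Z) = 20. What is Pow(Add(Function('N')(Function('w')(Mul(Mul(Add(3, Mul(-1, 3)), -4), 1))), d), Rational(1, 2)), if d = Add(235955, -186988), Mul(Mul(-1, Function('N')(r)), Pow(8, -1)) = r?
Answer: Mul(3, Pow(5423, Rational(1, 2))) ≈ 220.92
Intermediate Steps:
Function('N')(r) = Mul(-8, r)
d = 48967
Pow(Add(Function('N')(Function('w')(Mul(Mul(Add(3, Mul(-1, 3)), -4), 1))), d), Rational(1, 2)) = Pow(Add(Mul(-8, 20), 48967), Rational(1, 2)) = Pow(Add(-160, 48967), Rational(1, 2)) = Pow(48807, Rational(1, 2)) = Mul(3, Pow(5423, Rational(1, 2)))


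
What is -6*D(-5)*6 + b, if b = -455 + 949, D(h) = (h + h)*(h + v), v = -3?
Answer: -2386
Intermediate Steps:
D(h) = 2*h*(-3 + h) (D(h) = (h + h)*(h - 3) = (2*h)*(-3 + h) = 2*h*(-3 + h))
b = 494
-6*D(-5)*6 + b = -12*(-5)*(-3 - 5)*6 + 494 = -12*(-5)*(-8)*6 + 494 = -6*80*6 + 494 = -480*6 + 494 = -2880 + 494 = -2386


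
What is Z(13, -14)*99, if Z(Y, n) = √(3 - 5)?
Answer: 99*I*√2 ≈ 140.01*I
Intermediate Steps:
Z(Y, n) = I*√2 (Z(Y, n) = √(-2) = I*√2)
Z(13, -14)*99 = (I*√2)*99 = 99*I*√2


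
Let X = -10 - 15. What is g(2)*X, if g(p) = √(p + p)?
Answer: -50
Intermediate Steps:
X = -25
g(p) = √2*√p (g(p) = √(2*p) = √2*√p)
g(2)*X = (√2*√2)*(-25) = 2*(-25) = -50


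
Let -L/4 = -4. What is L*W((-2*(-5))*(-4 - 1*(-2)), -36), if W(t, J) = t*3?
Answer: -960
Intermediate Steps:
L = 16 (L = -4*(-4) = 16)
W(t, J) = 3*t
L*W((-2*(-5))*(-4 - 1*(-2)), -36) = 16*(3*((-2*(-5))*(-4 - 1*(-2)))) = 16*(3*(10*(-4 + 2))) = 16*(3*(10*(-2))) = 16*(3*(-20)) = 16*(-60) = -960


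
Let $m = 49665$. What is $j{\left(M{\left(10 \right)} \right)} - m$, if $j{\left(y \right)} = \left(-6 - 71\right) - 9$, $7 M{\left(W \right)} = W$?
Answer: $-49751$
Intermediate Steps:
$M{\left(W \right)} = \frac{W}{7}$
$j{\left(y \right)} = -86$ ($j{\left(y \right)} = -77 - 9 = -86$)
$j{\left(M{\left(10 \right)} \right)} - m = -86 - 49665 = -49751$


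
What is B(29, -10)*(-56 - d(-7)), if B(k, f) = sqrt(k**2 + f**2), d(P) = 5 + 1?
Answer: -62*sqrt(941) ≈ -1901.9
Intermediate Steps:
d(P) = 6
B(k, f) = sqrt(f**2 + k**2)
B(29, -10)*(-56 - d(-7)) = sqrt((-10)**2 + 29**2)*(-56 - 1*6) = sqrt(100 + 841)*(-56 - 6) = sqrt(941)*(-62) = -62*sqrt(941)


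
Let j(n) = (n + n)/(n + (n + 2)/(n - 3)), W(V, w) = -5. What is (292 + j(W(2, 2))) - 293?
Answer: 43/37 ≈ 1.1622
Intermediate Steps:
j(n) = 2*n/(n + (2 + n)/(-3 + n)) (j(n) = (2*n)/(n + (2 + n)/(-3 + n)) = 2*n/(n + (2 + n)/(-3 + n)))
(292 + j(W(2, 2))) - 293 = (292 + 2*(-5)*(-3 - 5)/(2 + (-5)**2 - 2*(-5))) - 293 = (292 + 2*(-5)*(-8)/(2 + 25 + 10)) - 293 = (292 + 2*(-5)*(-8)/37) - 293 = (292 + 2*(-5)*(1/37)*(-8)) - 293 = (292 + 80/37) - 293 = 10884/37 - 293 = 43/37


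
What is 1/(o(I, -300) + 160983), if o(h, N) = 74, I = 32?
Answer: 1/161057 ≈ 6.2090e-6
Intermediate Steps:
1/(o(I, -300) + 160983) = 1/(74 + 160983) = 1/161057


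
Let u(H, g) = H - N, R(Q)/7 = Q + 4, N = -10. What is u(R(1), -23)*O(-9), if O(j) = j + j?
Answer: -810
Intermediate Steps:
R(Q) = 28 + 7*Q (R(Q) = 7*(Q + 4) = 7*(4 + Q) = 28 + 7*Q)
O(j) = 2*j
u(H, g) = 10 + H (u(H, g) = H - 1*(-10) = H + 10 = 10 + H)
u(R(1), -23)*O(-9) = (10 + (28 + 7*1))*(2*(-9)) = (10 + (28 + 7))*(-18) = (10 + 35)*(-18) = 45*(-18) = -810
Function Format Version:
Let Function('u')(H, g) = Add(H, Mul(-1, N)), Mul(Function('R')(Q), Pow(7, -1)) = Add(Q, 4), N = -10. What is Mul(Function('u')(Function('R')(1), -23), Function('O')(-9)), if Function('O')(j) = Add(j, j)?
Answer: -810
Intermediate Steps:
Function('R')(Q) = Add(28, Mul(7, Q)) (Function('R')(Q) = Mul(7, Add(Q, 4)) = Mul(7, Add(4, Q)) = Add(28, Mul(7, Q)))
Function('O')(j) = Mul(2, j)
Function('u')(H, g) = Add(10, H) (Function('u')(H, g) = Add(H, Mul(-1, -10)) = Add(H, 10) = Add(10, H))
Mul(Function('u')(Function('R')(1), -23), Function('O')(-9)) = Mul(Add(10, Add(28, Mul(7, 1))), Mul(2, -9)) = Mul(Add(10, Add(28, 7)), -18) = Mul(Add(10, 35), -18) = Mul(45, -18) = -810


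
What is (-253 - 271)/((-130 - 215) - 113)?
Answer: 262/229 ≈ 1.1441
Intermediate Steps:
(-253 - 271)/((-130 - 215) - 113) = -524/(-345 - 113) = -524/(-458) = -524*(-1/458) = 262/229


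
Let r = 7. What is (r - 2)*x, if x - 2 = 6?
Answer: 40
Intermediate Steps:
x = 8 (x = 2 + 6 = 8)
(r - 2)*x = (7 - 2)*8 = 5*8 = 40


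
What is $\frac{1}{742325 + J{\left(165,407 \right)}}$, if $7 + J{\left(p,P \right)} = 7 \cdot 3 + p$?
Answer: $\frac{1}{742504} \approx 1.3468 \cdot 10^{-6}$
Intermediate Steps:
$J{\left(p,P \right)} = 14 + p$ ($J{\left(p,P \right)} = -7 + \left(7 \cdot 3 + p\right) = -7 + \left(21 + p\right) = 14 + p$)
$\frac{1}{742325 + J{\left(165,407 \right)}} = \frac{1}{742325 + \left(14 + 165\right)} = \frac{1}{742325 + 179} = \frac{1}{742504}$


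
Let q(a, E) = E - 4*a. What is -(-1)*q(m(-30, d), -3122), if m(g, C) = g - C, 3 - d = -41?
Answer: -2826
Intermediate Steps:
d = 44 (d = 3 - 1*(-41) = 3 + 41 = 44)
-(-1)*q(m(-30, d), -3122) = -(-1)*(-3122 - 4*(-30 - 1*44)) = -(-1)*(-3122 - 4*(-30 - 44)) = -(-1)*(-3122 - 4*(-74)) = -(-1)*(-3122 + 296) = -(-1)*(-2826) = -1*2826 = -2826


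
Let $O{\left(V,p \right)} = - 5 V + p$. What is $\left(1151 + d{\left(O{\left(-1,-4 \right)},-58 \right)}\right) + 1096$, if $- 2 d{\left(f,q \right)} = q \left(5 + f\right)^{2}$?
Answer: $3291$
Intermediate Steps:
$O{\left(V,p \right)} = p - 5 V$
$d{\left(f,q \right)} = - \frac{q \left(5 + f\right)^{2}}{2}$
$\left(1151 + d{\left(O{\left(-1,-4 \right)},-58 \right)}\right) + 1096 = \left(1151 - - 29 \left(5 - -1\right)^{2}\right) + 1096 = \left(1151 - - 29 \left(5 + \left(-4 + 5\right)\right)^{2}\right) + 1096 = \left(1151 - - 29 \left(5 + 1\right)^{2}\right) + 1096 = \left(1151 - - 29 \cdot 6^{2}\right) + 1096 = \left(1151 - \left(-29\right) 36\right) + 1096 = \left(1151 + 1044\right) + 1096 = 2195 + 1096 = 3291$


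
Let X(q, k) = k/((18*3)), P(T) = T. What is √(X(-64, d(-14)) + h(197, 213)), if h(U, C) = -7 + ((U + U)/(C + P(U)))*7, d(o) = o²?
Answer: √11425470/1845 ≈ 1.8321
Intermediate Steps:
h(U, C) = -7 + 14*U/(C + U) (h(U, C) = -7 + ((U + U)/(C + U))*7 = -7 + ((2*U)/(C + U))*7 = -7 + (2*U/(C + U))*7 = -7 + 14*U/(C + U))
X(q, k) = k/54
√(X(-64, d(-14)) + h(197, 213)) = √((1/54)*(-14)² + 7*(197 - 1*213)/(213 + 197)) = √((1/54)*196 + 7*(197 - 213)/410) = √(98/27 + 7*(1/410)*(-16)) = √(98/27 - 56/205) = √(18578/5535) = √11425470/1845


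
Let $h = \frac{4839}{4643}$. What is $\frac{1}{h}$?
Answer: $\frac{4643}{4839} \approx 0.9595$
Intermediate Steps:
$h = \frac{4839}{4643}$ ($h = 4839 \cdot \frac{1}{4643} = \frac{4839}{4643} \approx 1.0422$)
$\frac{1}{h} = \frac{1}{\frac{4839}{4643}} = \frac{4643}{4839}$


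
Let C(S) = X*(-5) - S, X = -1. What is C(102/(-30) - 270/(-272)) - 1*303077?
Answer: -206087323/680 ≈ -3.0307e+5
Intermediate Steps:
C(S) = 5 - S (C(S) = -1*(-5) - S = 5 - S)
C(102/(-30) - 270/(-272)) - 1*303077 = (5 - (102/(-30) - 270/(-272))) - 1*303077 = (5 - (102*(-1/30) - 270*(-1/272))) - 303077 = (5 - (-17/5 + 135/136)) - 303077 = (5 - 1*(-1637/680)) - 303077 = (5 + 1637/680) - 303077 = 5037/680 - 303077 = -206087323/680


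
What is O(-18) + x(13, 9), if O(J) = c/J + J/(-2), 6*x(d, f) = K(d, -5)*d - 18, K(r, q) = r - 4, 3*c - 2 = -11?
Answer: 77/3 ≈ 25.667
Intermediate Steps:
c = -3 (c = ⅔ + (⅓)*(-11) = ⅔ - 11/3 = -3)
K(r, q) = -4 + r
x(d, f) = -3 + d*(-4 + d)/6 (x(d, f) = ((-4 + d)*d - 18)/6 = (d*(-4 + d) - 18)/6 = (-18 + d*(-4 + d))/6 = -3 + d*(-4 + d)/6)
O(J) = -3/J - J/2 (O(J) = -3/J + J/(-2) = -3/J + J*(-½) = -3/J - J/2)
O(-18) + x(13, 9) = (-3/(-18) - ½*(-18)) + (-3 + (⅙)*13*(-4 + 13)) = (-3*(-1/18) + 9) + (-3 + (⅙)*13*9) = (⅙ + 9) + (-3 + 39/2) = 55/6 + 33/2 = 77/3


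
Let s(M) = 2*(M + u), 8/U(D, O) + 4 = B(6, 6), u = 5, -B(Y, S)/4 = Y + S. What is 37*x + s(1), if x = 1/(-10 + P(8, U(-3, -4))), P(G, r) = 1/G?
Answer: 652/79 ≈ 8.2532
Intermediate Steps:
B(Y, S) = -4*S - 4*Y (B(Y, S) = -4*(Y + S) = -4*(S + Y) = -4*S - 4*Y)
U(D, O) = -2/13 (U(D, O) = 8/(-4 + (-4*6 - 4*6)) = 8/(-4 + (-24 - 24)) = 8/(-4 - 48) = 8/(-52) = 8*(-1/52) = -2/13)
x = -8/79 (x = 1/(-10 + 1/8) = 1/(-10 + ⅛) = 1/(-79/8) = -8/79 ≈ -0.10127)
s(M) = 10 + 2*M (s(M) = 2*(M + 5) = 2*(5 + M) = 10 + 2*M)
37*x + s(1) = 37*(-8/79) + (10 + 2*1) = -296/79 + (10 + 2) = -296/79 + 12 = 652/79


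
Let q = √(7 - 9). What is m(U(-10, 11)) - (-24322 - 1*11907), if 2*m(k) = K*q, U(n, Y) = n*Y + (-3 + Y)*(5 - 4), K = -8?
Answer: 36229 - 4*I*√2 ≈ 36229.0 - 5.6569*I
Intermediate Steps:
U(n, Y) = -3 + Y + Y*n (U(n, Y) = Y*n + (-3 + Y)*1 = Y*n + (-3 + Y) = -3 + Y + Y*n)
q = I*√2 (q = √(-2) = I*√2 ≈ 1.4142*I)
m(k) = -4*I*√2 (m(k) = (-8*I*√2)/2 = -4*I*√2)
m(U(-10, 11)) - (-24322 - 1*11907) = -4*I*√2 - (-24322 - 1*11907) = -4*I*√2 - (-24322 - 11907) = -4*I*√2 - 1*(-36229) = -4*I*√2 + 36229 = 36229 - 4*I*√2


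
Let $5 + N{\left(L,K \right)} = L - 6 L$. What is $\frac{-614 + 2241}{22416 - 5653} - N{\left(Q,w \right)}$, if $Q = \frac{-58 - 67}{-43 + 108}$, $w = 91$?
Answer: $- \frac{984629}{217919} \approx -4.5183$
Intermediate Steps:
$Q = - \frac{25}{13}$ ($Q = - \frac{125}{65} = \left(-125\right) \frac{1}{65} = - \frac{25}{13} \approx -1.9231$)
$N{\left(L,K \right)} = -5 - 5 L$ ($N{\left(L,K \right)} = -5 + \left(L - 6 L\right) = -5 - 5 L$)
$\frac{-614 + 2241}{22416 - 5653} - N{\left(Q,w \right)} = \frac{-614 + 2241}{22416 - 5653} - \left(-5 - - \frac{125}{13}\right) = \frac{1627}{16763} - \left(-5 + \frac{125}{13}\right) = 1627 \cdot \frac{1}{16763} - \frac{60}{13} = \frac{1627}{16763} - \frac{60}{13} = - \frac{984629}{217919}$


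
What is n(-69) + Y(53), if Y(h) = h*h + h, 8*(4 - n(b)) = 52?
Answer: 5719/2 ≈ 2859.5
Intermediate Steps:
n(b) = -5/2 (n(b) = 4 - 1/8*52 = 4 - 13/2 = -5/2)
Y(h) = h + h**2 (Y(h) = h**2 + h = h + h**2)
n(-69) + Y(53) = -5/2 + 53*(1 + 53) = -5/2 + 53*54 = -5/2 + 2862 = 5719/2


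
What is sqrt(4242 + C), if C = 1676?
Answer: sqrt(5918) ≈ 76.929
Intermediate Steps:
sqrt(4242 + C) = sqrt(4242 + 1676) = sqrt(5918)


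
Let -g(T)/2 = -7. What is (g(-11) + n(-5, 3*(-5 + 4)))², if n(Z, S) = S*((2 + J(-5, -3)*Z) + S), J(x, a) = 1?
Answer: 1024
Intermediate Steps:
g(T) = 14 (g(T) = -2*(-7) = 14)
n(Z, S) = S*(2 + S + Z) (n(Z, S) = S*((2 + 1*Z) + S) = S*((2 + Z) + S) = S*(2 + S + Z))
(g(-11) + n(-5, 3*(-5 + 4)))² = (14 + (3*(-5 + 4))*(2 + 3*(-5 + 4) - 5))² = (14 + (3*(-1))*(2 + 3*(-1) - 5))² = (14 - 3*(2 - 3 - 5))² = (14 - 3*(-6))² = (14 + 18)² = 32² = 1024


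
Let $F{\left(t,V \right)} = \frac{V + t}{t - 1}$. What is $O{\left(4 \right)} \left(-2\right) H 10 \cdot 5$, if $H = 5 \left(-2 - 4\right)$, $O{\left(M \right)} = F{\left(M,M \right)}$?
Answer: $8000$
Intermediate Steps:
$F{\left(t,V \right)} = \frac{V + t}{-1 + t}$
$O{\left(M \right)} = \frac{2 M}{-1 + M}$ ($O{\left(M \right)} = \frac{M + M}{-1 + M} = \frac{2 M}{-1 + M}$)
$H = -30$ ($H = 5 \left(-6\right) = -30$)
$O{\left(4 \right)} \left(-2\right) H 10 \cdot 5 = 2 \cdot 4 \frac{1}{-1 + 4} \left(-2\right) \left(-30\right) 10 \cdot 5 = 2 \cdot 4 \cdot \frac{1}{3} \left(-2\right) \left(-30\right) 10 \cdot 5 = \frac{8}{3} \left(-2\right) \left(-30\right) 10 \cdot 5 = \left(- \frac{16}{3}\right) \left(-30\right) 10 \cdot 5 = 160 \cdot 10 \cdot 5 = 1600 \cdot 5 = 8000$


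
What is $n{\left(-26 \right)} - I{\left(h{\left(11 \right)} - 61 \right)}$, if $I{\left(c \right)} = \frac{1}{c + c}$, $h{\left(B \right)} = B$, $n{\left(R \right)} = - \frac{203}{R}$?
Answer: $\frac{10163}{1300} \approx 7.8177$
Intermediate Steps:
$I{\left(c \right)} = \frac{1}{2 c}$
$n{\left(-26 \right)} - I{\left(h{\left(11 \right)} - 61 \right)} = - \frac{203}{-26} - \frac{1}{2 \left(11 - 61\right)} = \left(-203\right) \left(- \frac{1}{26}\right) - \frac{1}{2 \left(11 - 61\right)} = \frac{203}{26} - \frac{1}{2 \left(-50\right)} = \frac{203}{26} - \frac{1}{2} \left(- \frac{1}{50}\right) = \frac{203}{26} - - \frac{1}{100} = \frac{203}{26} + \frac{1}{100} = \frac{10163}{1300}$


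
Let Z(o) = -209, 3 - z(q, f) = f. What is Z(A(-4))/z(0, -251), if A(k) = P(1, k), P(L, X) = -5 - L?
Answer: -209/254 ≈ -0.82283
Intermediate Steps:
A(k) = -6 (A(k) = -5 - 1*1 = -5 - 1 = -6)
z(q, f) = 3 - f
Z(A(-4))/z(0, -251) = -209/(3 - 1*(-251)) = -209/(3 + 251) = -209/254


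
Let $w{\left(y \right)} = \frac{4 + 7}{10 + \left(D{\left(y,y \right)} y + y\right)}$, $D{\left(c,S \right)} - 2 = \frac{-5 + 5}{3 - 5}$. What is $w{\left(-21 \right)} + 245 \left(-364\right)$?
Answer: $- \frac{4726551}{53} \approx -89180.0$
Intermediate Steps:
$D{\left(c,S \right)} = 2$ ($D{\left(c,S \right)} = 2 + \frac{-5 + 5}{3 - 5} = 2 + \frac{0}{-2} = 2 + 0 \left(- \frac{1}{2}\right) = 2 + 0 = 2$)
$w{\left(y \right)} = \frac{11}{10 + 3 y}$ ($w{\left(y \right)} = \frac{4 + 7}{10 + \left(2 y + y\right)} = \frac{11}{10 + 3 y}$)
$w{\left(-21 \right)} + 245 \left(-364\right) = \frac{11}{10 + 3 \left(-21\right)} + 245 \left(-364\right) = \frac{11}{10 - 63} - 89180 = \frac{11}{-53} - 89180 = 11 \left(- \frac{1}{53}\right) - 89180 = - \frac{11}{53} - 89180 = - \frac{4726551}{53}$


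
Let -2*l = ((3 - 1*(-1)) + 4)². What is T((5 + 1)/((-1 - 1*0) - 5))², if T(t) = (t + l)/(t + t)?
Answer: 1089/4 ≈ 272.25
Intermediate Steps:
l = -32 (l = -((3 - 1*(-1)) + 4)²/2 = -((3 + 1) + 4)²/2 = -(4 + 4)²/2 = -½*8² = -½*64 = -32)
T(t) = (-32 + t)/(2*t) (T(t) = (t - 32)/(t + t) = (-32 + t)/((2*t)) = (-32 + t)*(1/(2*t)) = (-32 + t)/(2*t))
T((5 + 1)/((-1 - 1*0) - 5))² = ((-32 + (5 + 1)/((-1 - 1*0) - 5))/(2*(((5 + 1)/((-1 - 1*0) - 5)))))² = ((-32 + 6/((-1 + 0) - 5))/(2*((6/((-1 + 0) - 5)))))² = ((-32 + 6/(-1 - 5))/(2*((6/(-1 - 5)))))² = ((-32 + 6/(-6))/(2*((6/(-6)))))² = ((-32 + 6*(-⅙))/(2*((6*(-⅙)))))² = ((½)*(-32 - 1)/(-1))² = ((½)*(-1)*(-33))² = (33/2)² = 1089/4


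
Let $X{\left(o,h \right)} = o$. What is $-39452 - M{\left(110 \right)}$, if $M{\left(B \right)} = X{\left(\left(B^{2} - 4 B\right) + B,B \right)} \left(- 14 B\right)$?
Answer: $18086348$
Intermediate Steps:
$M{\left(B \right)} = - 14 B \left(B^{2} - 3 B\right)$ ($M{\left(B \right)} = \left(\left(B^{2} - 4 B\right) + B\right) \left(- 14 B\right) = \left(B^{2} - 3 B\right) \left(- 14 B\right) = - 14 B \left(B^{2} - 3 B\right)$)
$-39452 - M{\left(110 \right)} = -39452 - 14 \cdot 110^{2} \left(3 - 110\right) = -39452 - 14 \cdot 12100 \left(3 - 110\right) = -39452 - 14 \cdot 12100 \left(-107\right) = -39452 - -18125800 = -39452 + 18125800 = 18086348$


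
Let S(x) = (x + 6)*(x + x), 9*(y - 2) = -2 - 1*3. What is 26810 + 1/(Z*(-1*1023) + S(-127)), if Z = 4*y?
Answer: 1996540703/74470 ≈ 26810.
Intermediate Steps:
y = 13/9 (y = 2 + (-2 - 1*3)/9 = 2 + (-2 - 3)/9 = 2 + (⅑)*(-5) = 2 - 5/9 = 13/9 ≈ 1.4444)
Z = 52/9 (Z = 4*(13/9) = 52/9 ≈ 5.7778)
S(x) = 2*x*(6 + x) (S(x) = (6 + x)*(2*x) = 2*x*(6 + x))
26810 + 1/(Z*(-1*1023) + S(-127)) = 26810 + 1/(52*(-1*1023)/9 + 2*(-127)*(6 - 127)) = 26810 + 1/((52/9)*(-1023) + 2*(-127)*(-121)) = 26810 + 1/(-17732/3 + 30734) = 26810 + 1/(74470/3) = 26810 + 3/74470 = 1996540703/74470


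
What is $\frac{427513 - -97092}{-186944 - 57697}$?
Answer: $- \frac{524605}{244641} \approx -2.1444$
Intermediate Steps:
$\frac{427513 - -97092}{-186944 - 57697} = \frac{427513 + 97092}{-244641} = 524605 \left(- \frac{1}{244641}\right) = - \frac{524605}{244641}$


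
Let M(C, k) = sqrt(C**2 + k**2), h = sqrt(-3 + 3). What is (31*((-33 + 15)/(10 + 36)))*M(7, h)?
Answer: -1953/23 ≈ -84.913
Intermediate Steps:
h = 0 (h = sqrt(0) = 0)
(31*((-33 + 15)/(10 + 36)))*M(7, h) = (31*((-33 + 15)/(10 + 36)))*sqrt(7**2 + 0**2) = (31*(-18/46))*sqrt(49 + 0) = (31*(-18*1/46))*sqrt(49) = (31*(-9/23))*7 = -279/23*7 = -1953/23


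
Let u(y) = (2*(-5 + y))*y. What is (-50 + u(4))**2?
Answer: 3364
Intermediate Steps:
u(y) = y*(-10 + 2*y) (u(y) = (-10 + 2*y)*y = y*(-10 + 2*y))
(-50 + u(4))**2 = (-50 + 2*4*(-5 + 4))**2 = (-50 + 2*4*(-1))**2 = (-50 - 8)**2 = (-58)**2 = 3364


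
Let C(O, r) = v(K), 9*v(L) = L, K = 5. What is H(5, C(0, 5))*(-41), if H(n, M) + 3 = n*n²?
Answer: -5002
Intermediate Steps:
v(L) = L/9
C(O, r) = 5/9 (C(O, r) = (⅑)*5 = 5/9)
H(n, M) = -3 + n³ (H(n, M) = -3 + n*n² = -3 + n³)
H(5, C(0, 5))*(-41) = (-3 + 5³)*(-41) = (-3 + 125)*(-41) = 122*(-41) = -5002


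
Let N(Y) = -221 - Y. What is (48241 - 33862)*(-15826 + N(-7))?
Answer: -230639160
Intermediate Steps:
(48241 - 33862)*(-15826 + N(-7)) = (48241 - 33862)*(-15826 + (-221 - 1*(-7))) = 14379*(-15826 + (-221 + 7)) = 14379*(-15826 - 214) = 14379*(-16040) = -230639160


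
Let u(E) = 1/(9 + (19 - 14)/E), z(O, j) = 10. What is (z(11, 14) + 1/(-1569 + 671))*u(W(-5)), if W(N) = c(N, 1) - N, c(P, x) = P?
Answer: 0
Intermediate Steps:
W(N) = 0 (W(N) = N - N = 0)
u(E) = 1/(9 + 5/E)
(z(11, 14) + 1/(-1569 + 671))*u(W(-5)) = (10 + 1/(-1569 + 671))*(0/(5 + 9*0)) = (10 + 1/(-898))*(0/(5 + 0)) = (10 - 1/898)*(0/5) = 8979*(0*(⅕))/898 = (8979/898)*0 = 0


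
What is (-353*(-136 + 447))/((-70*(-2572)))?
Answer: -109783/180040 ≈ -0.60977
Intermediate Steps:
(-353*(-136 + 447))/((-70*(-2572))) = -353*311/180040 = -109783*1/180040 = -109783/180040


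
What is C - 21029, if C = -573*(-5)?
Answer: -18164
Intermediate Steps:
C = 2865
C - 21029 = 2865 - 21029 = -18164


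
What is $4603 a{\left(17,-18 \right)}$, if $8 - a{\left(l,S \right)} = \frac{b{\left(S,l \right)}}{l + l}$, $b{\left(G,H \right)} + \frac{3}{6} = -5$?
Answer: $\frac{2554665}{68} \approx 37569.0$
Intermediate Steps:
$b{\left(G,H \right)} = - \frac{11}{2}$ ($b{\left(G,H \right)} = - \frac{1}{2} - 5 = - \frac{11}{2}$)
$a{\left(l,S \right)} = 8 + \frac{11}{4 l}$ ($a{\left(l,S \right)} = 8 - - \frac{11}{2 \left(l + l\right)} = 8 - - \frac{11}{2 \cdot 2 l} = 8 - - \frac{11 \frac{1}{2 l}}{2} = 8 - - \frac{11}{4 l} = 8 + \frac{11}{4 l}$)
$4603 a{\left(17,-18 \right)} = 4603 \left(8 + \frac{11}{4 \cdot 17}\right) = 4603 \left(8 + \frac{11}{4} \cdot \frac{1}{17}\right) = 4603 \left(8 + \frac{11}{68}\right) = 4603 \cdot \frac{555}{68} = \frac{2554665}{68}$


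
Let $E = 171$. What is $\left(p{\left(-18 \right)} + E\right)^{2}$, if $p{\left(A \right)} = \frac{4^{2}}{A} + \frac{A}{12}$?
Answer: $\frac{9211225}{324} \approx 28430.0$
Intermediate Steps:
$p{\left(A \right)} = \frac{16}{A} + \frac{A}{12}$ ($p{\left(A \right)} = \frac{16}{A} + A \frac{1}{12} = \frac{16}{A} + \frac{A}{12}$)
$\left(p{\left(-18 \right)} + E\right)^{2} = \left(\left(\frac{16}{-18} + \frac{1}{12} \left(-18\right)\right) + 171\right)^{2} = \left(\left(16 \left(- \frac{1}{18}\right) - \frac{3}{2}\right) + 171\right)^{2} = \left(\left(- \frac{8}{9} - \frac{3}{2}\right) + 171\right)^{2} = \left(- \frac{43}{18} + 171\right)^{2} = \left(\frac{3035}{18}\right)^{2} = \frac{9211225}{324}$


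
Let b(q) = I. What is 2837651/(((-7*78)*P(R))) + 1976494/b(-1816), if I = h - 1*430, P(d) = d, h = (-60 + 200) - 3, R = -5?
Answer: -4564396877/799890 ≈ -5706.3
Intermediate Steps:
h = 137 (h = 140 - 3 = 137)
I = -293 (I = 137 - 1*430 = 137 - 430 = -293)
b(q) = -293
2837651/(((-7*78)*P(R))) + 1976494/b(-1816) = 2837651/((-7*78*(-5))) + 1976494/(-293) = 2837651/((-546*(-5))) + 1976494*(-1/293) = 2837651/2730 - 1976494/293 = -4564396877/799890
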